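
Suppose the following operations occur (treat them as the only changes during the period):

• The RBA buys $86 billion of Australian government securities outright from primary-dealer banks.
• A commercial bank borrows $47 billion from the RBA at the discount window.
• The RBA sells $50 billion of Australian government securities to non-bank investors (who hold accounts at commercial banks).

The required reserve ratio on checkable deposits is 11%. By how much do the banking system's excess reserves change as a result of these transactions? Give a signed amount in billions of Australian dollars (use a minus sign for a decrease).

+$88.5 billion

OMO purchase (from banks) $86 billion: reserves +$86B, deposits 0.
Discount-window loan $47 billion: reserves +$47B, deposits 0.
Asset sale (to non-banks) $50 billion: reserves −$50B, deposits −$50B.
Totals: Δreserves = +$83B, Δdeposits = −$50B.
Δrequired reserves = 11% × −$50B = −$5.5B.
Δexcess reserves = Δreserves − Δrequired = +$83B − (−$5.5B) = +$88.5 billion.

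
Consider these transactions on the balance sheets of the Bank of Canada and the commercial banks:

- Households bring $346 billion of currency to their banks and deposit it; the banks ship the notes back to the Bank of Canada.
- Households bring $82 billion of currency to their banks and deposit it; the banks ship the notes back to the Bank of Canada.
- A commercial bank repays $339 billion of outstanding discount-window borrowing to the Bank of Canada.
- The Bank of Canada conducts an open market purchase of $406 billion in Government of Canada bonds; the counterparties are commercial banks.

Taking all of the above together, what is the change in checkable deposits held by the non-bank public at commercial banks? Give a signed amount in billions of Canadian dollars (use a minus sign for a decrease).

Currency deposit $346 billion: non-bank counterparties' bank balances rise → +$346B.
Currency deposit $82 billion: non-bank counterparties' bank balances rise → +$82B.
Discount-window repayment $339 billion: the counterparty is a bank, so public deposits are unchanged → 0.
OMO purchase (from banks) $406 billion: the counterparty is a bank, so public deposits are unchanged → 0.
Net: 346 + 82 + 0 + 0 = +$428 billion.

+$428 billion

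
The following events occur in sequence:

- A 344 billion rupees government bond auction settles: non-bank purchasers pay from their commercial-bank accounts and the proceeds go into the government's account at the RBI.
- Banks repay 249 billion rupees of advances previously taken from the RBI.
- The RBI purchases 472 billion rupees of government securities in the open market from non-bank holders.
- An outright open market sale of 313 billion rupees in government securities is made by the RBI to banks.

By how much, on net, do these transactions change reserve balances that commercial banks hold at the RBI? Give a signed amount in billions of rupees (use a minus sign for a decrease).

RBI balance sheet:
  Assets:      Securities +159B, Loans to banks −249B
  Liabilities: Bank reserves −434B, Government deposits +344B
So the change in reserve balances that commercial banks hold at the RBI is -434 billion.

-434 billion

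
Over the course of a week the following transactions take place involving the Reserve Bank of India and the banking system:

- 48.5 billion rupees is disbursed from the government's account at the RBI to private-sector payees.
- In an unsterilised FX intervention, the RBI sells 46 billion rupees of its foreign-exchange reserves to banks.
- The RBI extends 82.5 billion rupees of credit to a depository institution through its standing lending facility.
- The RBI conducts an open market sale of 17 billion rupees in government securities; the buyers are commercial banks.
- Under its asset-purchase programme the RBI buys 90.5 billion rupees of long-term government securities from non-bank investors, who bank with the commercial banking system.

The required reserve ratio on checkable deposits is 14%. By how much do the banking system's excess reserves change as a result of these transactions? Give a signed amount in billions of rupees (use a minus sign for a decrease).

+139.04 billion

Government spending 48.5 billion rupees: reserves +48.5B, deposits +48.5B.
FX sale 46 billion rupees: reserves −46B, deposits 0.
Discount-window loan 82.5 billion rupees: reserves +82.5B, deposits 0.
OMO sale (to banks) 17 billion rupees: reserves −17B, deposits 0.
Asset purchase (from non-banks) 90.5 billion rupees: reserves +90.5B, deposits +90.5B.
Totals: Δreserves = +158.5B, Δdeposits = +139B.
Δrequired reserves = 14% × +139B = +19.46B.
Δexcess reserves = Δreserves − Δrequired = +158.5B − (+19.46B) = +139.04 billion.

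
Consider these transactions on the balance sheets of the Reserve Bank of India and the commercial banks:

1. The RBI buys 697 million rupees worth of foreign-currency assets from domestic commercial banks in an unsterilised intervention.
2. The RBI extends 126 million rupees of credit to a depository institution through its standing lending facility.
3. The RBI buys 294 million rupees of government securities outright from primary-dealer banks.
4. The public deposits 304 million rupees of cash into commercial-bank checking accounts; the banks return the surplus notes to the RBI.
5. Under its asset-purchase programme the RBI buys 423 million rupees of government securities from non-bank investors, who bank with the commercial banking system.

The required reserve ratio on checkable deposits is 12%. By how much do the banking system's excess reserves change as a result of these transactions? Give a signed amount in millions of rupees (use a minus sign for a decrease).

+1756.76 million

FX purchase 697 million rupees: reserves +697M, deposits 0.
Discount-window loan 126 million rupees: reserves +126M, deposits 0.
OMO purchase (from banks) 294 million rupees: reserves +294M, deposits 0.
Currency deposit 304 million rupees: reserves +304M, deposits +304M.
Asset purchase (from non-banks) 423 million rupees: reserves +423M, deposits +423M.
Totals: Δreserves = +1844M, Δdeposits = +727M.
Δrequired reserves = 12% × +727M = +87.24M.
Δexcess reserves = Δreserves − Δrequired = +1844M − (+87.24M) = +1756.76 million.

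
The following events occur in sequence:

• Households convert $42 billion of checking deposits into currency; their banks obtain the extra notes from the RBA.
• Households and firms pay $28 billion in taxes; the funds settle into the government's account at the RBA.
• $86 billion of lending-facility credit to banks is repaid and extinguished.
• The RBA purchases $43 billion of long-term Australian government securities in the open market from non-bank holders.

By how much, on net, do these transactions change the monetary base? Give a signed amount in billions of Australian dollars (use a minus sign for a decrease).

RBA balance sheet:
  Assets:      Securities +$43B, Loans to banks −$86B
  Liabilities: Bank reserves −$113B, Currency in circulation +$42B, Government deposits +$28B
Monetary base = currency + reserves: +$42B + (−$113B) = -$71 billion.

-$71 billion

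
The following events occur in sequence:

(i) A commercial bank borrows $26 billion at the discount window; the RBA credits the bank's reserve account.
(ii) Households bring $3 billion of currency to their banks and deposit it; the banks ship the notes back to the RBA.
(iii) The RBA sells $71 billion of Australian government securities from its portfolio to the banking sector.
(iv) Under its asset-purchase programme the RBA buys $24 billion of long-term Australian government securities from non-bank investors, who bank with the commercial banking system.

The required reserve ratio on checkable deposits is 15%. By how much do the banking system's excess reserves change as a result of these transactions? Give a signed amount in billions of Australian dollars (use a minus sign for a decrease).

Discount-window loan $26 billion: reserves +$26B, deposits 0.
Currency deposit $3 billion: reserves +$3B, deposits +$3B.
OMO sale (to banks) $71 billion: reserves −$71B, deposits 0.
Asset purchase (from non-banks) $24 billion: reserves +$24B, deposits +$24B.
Totals: Δreserves = −$18B, Δdeposits = +$27B.
Δrequired reserves = 15% × +$27B = +$4.05B.
Δexcess reserves = Δreserves − Δrequired = −$18B − (+$4.05B) = -$22.05 billion.

-$22.05 billion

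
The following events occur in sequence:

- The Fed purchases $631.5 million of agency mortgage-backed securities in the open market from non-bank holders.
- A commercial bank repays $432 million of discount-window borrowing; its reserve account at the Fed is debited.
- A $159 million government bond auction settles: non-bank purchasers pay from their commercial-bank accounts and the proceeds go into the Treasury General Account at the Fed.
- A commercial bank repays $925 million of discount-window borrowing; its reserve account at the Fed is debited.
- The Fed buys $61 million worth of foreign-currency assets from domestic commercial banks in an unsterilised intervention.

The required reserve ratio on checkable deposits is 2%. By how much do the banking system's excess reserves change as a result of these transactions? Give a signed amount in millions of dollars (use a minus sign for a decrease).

-$832.95 million

Asset purchase (from non-banks) $631.5 million: reserves +$631.5M, deposits +$631.5M.
Discount-window repayment $432 million: reserves −$432M, deposits 0.
Government account inflow $159 million: reserves −$159M, deposits −$159M.
Discount-window repayment $925 million: reserves −$925M, deposits 0.
FX purchase $61 million: reserves +$61M, deposits 0.
Totals: Δreserves = −$823.5M, Δdeposits = +$472.5M.
Δrequired reserves = 2% × +$472.5M = +$9.45M.
Δexcess reserves = Δreserves − Δrequired = −$823.5M − (+$9.45M) = -$832.95 million.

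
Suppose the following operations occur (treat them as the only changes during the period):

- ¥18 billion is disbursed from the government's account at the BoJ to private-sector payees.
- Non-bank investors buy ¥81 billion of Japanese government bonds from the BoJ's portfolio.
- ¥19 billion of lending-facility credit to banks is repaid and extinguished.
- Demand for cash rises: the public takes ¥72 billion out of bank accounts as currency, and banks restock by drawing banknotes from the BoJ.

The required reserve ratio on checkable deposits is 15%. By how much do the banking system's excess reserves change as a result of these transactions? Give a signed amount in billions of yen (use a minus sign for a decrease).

-¥133.75 billion

Government spending ¥18 billion: reserves +¥18B, deposits +¥18B.
Asset sale (to non-banks) ¥81 billion: reserves −¥81B, deposits −¥81B.
Discount-window repayment ¥19 billion: reserves −¥19B, deposits 0.
Currency withdrawal ¥72 billion: reserves −¥72B, deposits −¥72B.
Totals: Δreserves = −¥154B, Δdeposits = −¥135B.
Δrequired reserves = 15% × −¥135B = −¥20.25B.
Δexcess reserves = Δreserves − Δrequired = −¥154B − (−¥20.25B) = -¥133.75 billion.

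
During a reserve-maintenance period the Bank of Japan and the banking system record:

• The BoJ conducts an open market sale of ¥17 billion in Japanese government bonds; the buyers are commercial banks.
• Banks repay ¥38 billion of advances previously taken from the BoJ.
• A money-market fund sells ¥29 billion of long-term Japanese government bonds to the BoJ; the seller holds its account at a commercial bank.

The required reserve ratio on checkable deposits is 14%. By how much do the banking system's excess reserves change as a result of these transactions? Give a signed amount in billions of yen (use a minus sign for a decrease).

-¥30.06 billion

OMO sale (to banks) ¥17 billion: reserves −¥17B, deposits 0.
Discount-window repayment ¥38 billion: reserves −¥38B, deposits 0.
Asset purchase (from non-banks) ¥29 billion: reserves +¥29B, deposits +¥29B.
Totals: Δreserves = −¥26B, Δdeposits = +¥29B.
Δrequired reserves = 14% × +¥29B = +¥4.06B.
Δexcess reserves = Δreserves − Δrequired = −¥26B − (+¥4.06B) = -¥30.06 billion.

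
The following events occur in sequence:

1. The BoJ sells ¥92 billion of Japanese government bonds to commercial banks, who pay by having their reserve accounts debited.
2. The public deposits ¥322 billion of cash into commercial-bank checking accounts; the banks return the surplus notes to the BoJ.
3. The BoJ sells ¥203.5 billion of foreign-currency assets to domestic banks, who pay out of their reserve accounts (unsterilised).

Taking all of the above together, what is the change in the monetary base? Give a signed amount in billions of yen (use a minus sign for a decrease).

-¥295.5 billion

BoJ balance sheet:
  Assets:      Securities −¥92B, Foreign assets −¥203.5B
  Liabilities: Bank reserves +¥26.5B, Currency in circulation −¥322B
Commercial banking system:
  Assets:      Reserves at CB +¥26.5B, Securities +¥92B, Foreign assets +¥203.5B
  Liabilities: Checkable deposits +¥322B
Monetary base = currency + reserves: −¥322B + (+¥26.5B) = -¥295.5 billion.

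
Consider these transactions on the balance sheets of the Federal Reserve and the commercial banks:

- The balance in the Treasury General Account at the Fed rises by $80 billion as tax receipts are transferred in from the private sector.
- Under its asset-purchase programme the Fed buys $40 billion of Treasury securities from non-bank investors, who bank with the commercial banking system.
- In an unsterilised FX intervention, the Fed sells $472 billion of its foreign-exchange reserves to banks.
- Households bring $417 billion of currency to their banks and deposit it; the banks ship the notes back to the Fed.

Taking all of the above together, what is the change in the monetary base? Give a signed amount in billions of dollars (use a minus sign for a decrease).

Fed balance sheet:
  Assets:      Securities +$40B, Foreign assets −$472B
  Liabilities: Bank reserves −$95B, Currency in circulation −$417B, Government deposits +$80B
Commercial banking system:
  Assets:      Reserves at CB −$95B, Foreign assets +$472B
  Liabilities: Checkable deposits +$377B
Monetary base = currency + reserves: −$417B + (−$95B) = -$512 billion.

-$512 billion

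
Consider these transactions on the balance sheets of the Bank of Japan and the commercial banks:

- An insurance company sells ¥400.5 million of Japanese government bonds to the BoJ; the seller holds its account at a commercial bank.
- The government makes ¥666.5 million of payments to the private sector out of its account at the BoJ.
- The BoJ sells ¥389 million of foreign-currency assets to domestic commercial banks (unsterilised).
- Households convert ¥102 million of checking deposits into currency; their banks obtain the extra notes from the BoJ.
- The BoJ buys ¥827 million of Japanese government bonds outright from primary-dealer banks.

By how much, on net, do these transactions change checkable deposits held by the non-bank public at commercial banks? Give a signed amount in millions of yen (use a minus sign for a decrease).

+¥965 million

BoJ balance sheet:
  Assets:      Securities +¥1227.5M, Foreign assets −¥389M
  Liabilities: Bank reserves +¥1403M, Currency in circulation +¥102M, Government deposits −¥666.5M
Commercial banking system:
  Assets:      Reserves at CB +¥1403M, Securities −¥827M, Foreign assets +¥389M
  Liabilities: Checkable deposits +¥965M
So the change in checkable deposits held by the non-bank public at commercial banks is +¥965 million.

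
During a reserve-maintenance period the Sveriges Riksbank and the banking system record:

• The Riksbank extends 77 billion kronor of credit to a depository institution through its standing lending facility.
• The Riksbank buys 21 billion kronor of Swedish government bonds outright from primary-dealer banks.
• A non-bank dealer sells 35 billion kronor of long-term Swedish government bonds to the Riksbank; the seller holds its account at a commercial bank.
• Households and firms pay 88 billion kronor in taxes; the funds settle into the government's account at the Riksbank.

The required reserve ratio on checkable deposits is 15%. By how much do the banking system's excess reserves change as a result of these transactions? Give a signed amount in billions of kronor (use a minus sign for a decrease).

Discount-window loan 77 billion kronor: reserves +77B, deposits 0.
OMO purchase (from banks) 21 billion kronor: reserves +21B, deposits 0.
Asset purchase (from non-banks) 35 billion kronor: reserves +35B, deposits +35B.
Government account inflow 88 billion kronor: reserves −88B, deposits −88B.
Totals: Δreserves = +45B, Δdeposits = −53B.
Δrequired reserves = 15% × −53B = −7.95B.
Δexcess reserves = Δreserves − Δrequired = +45B − (−7.95B) = +52.95 billion.

+52.95 billion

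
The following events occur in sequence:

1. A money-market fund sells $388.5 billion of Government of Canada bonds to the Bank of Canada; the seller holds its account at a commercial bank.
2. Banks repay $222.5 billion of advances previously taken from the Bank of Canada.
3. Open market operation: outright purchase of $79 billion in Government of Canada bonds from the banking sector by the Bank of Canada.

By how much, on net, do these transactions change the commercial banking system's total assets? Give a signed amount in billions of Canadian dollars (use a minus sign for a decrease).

+$166 billion

Bank of Canada balance sheet:
  Assets:      Securities +$467.5B, Loans to banks −$222.5B
  Liabilities: Bank reserves +$245B
Commercial banking system:
  Assets:      Reserves at CB +$245B, Securities −$79B
  Liabilities: Checkable deposits +$388.5B, Borrowings from CB −$222.5B
Change in total bank assets = +$166 billion.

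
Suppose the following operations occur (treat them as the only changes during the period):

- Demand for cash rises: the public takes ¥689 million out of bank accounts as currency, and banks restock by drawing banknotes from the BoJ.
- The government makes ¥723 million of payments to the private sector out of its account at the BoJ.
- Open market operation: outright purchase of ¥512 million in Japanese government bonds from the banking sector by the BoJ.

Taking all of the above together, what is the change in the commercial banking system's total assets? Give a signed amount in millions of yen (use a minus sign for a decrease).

BoJ balance sheet:
  Assets:      Securities +¥512M
  Liabilities: Bank reserves +¥546M, Currency in circulation +¥689M, Government deposits −¥723M
Commercial banking system:
  Assets:      Reserves at CB +¥546M, Securities −¥512M
  Liabilities: Checkable deposits +¥34M
Change in total bank assets = +¥34 million.

+¥34 million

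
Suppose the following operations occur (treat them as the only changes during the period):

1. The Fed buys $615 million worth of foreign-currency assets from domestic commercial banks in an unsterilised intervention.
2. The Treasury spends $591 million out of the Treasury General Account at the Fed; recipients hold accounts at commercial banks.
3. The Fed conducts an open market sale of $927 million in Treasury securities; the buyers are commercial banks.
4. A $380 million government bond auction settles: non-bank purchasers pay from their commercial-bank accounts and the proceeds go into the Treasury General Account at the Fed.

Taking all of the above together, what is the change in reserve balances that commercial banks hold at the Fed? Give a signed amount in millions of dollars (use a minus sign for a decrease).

-$101 million

FX purchase $615 million: the Fed pays by crediting reserve accounts → +$615M.
Government spending $591 million: government payments flow into bank reserve accounts → +$591M.
OMO sale (to banks) $927 million: the buying banks pay out of their reserve balances → −$927M.
Government account inflow $380 million: funds move from bank reserves into the government account → −$380M.
Net: 615 + 591 − 927 − 380 = -$101 million.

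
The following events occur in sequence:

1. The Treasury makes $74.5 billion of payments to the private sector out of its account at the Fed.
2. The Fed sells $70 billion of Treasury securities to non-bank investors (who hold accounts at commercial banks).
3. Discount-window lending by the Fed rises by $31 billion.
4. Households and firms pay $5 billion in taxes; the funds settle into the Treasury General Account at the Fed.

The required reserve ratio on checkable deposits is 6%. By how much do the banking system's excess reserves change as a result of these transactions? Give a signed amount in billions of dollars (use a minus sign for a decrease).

Government spending $74.5 billion: reserves +$74.5B, deposits +$74.5B.
Asset sale (to non-banks) $70 billion: reserves −$70B, deposits −$70B.
Discount-window loan $31 billion: reserves +$31B, deposits 0.
Government account inflow $5 billion: reserves −$5B, deposits −$5B.
Totals: Δreserves = +$30.5B, Δdeposits = −$0.5B.
Δrequired reserves = 6% × −$0.5B = −$0.03B.
Δexcess reserves = Δreserves − Δrequired = +$30.5B − (−$0.03B) = +$30.53 billion.

+$30.53 billion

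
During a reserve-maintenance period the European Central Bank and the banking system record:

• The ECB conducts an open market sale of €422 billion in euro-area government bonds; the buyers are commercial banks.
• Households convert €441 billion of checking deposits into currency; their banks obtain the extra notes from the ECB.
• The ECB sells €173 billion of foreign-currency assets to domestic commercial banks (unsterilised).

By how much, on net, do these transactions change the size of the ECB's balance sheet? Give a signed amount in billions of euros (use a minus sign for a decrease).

OMO sale (to banks) €422 billion: an ECB asset is shed → −€422B.
Currency withdrawal €441 billion: only the composition of liabilities changes → 0.
FX sale €173 billion: an ECB asset is shed → −€173B.
Net: −422 + 0 − 173 = -€595 billion.

-€595 billion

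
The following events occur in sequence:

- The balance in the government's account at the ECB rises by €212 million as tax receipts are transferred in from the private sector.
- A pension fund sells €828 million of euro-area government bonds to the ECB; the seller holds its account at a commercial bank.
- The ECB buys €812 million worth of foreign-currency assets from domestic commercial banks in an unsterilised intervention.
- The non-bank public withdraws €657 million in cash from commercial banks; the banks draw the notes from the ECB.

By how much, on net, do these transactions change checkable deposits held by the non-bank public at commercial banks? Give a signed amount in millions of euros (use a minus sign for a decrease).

Government account inflow €212 million: non-bank counterparties' bank balances fall → −€212M.
Asset purchase (from non-banks) €828 million: non-bank counterparties' bank balances rise → +€828M.
FX purchase €812 million: the counterparty is a bank, so public deposits are unchanged → 0.
Currency withdrawal €657 million: non-bank counterparties' bank balances fall → −€657M.
Net: −212 + 828 + 0 − 657 = -€41 million.

-€41 million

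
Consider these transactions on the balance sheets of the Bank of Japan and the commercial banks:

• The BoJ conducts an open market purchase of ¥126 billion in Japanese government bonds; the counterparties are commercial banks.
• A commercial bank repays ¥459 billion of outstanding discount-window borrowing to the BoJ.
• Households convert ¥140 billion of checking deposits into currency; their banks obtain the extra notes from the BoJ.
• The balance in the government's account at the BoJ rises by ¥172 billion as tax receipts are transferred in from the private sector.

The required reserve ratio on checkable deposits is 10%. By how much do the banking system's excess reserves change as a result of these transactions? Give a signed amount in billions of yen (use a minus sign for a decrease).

-¥613.8 billion

OMO purchase (from banks) ¥126 billion: reserves +¥126B, deposits 0.
Discount-window repayment ¥459 billion: reserves −¥459B, deposits 0.
Currency withdrawal ¥140 billion: reserves −¥140B, deposits −¥140B.
Government account inflow ¥172 billion: reserves −¥172B, deposits −¥172B.
Totals: Δreserves = −¥645B, Δdeposits = −¥312B.
Δrequired reserves = 10% × −¥312B = −¥31.2B.
Δexcess reserves = Δreserves − Δrequired = −¥645B − (−¥31.2B) = -¥613.8 billion.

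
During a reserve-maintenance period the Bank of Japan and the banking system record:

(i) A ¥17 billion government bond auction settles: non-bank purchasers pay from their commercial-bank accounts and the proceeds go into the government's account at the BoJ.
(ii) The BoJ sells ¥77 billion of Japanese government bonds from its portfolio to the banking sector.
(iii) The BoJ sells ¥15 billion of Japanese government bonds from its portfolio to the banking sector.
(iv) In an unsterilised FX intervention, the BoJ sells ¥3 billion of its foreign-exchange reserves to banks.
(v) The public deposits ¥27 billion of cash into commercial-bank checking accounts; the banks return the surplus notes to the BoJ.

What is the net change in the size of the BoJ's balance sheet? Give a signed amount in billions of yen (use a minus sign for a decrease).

-¥95 billion

BoJ balance sheet:
  Assets:      Securities −¥92B, Foreign assets −¥3B
  Liabilities: Bank reserves −¥85B, Currency in circulation −¥27B, Government deposits +¥17B
Commercial banking system:
  Assets:      Reserves at CB −¥85B, Securities +¥92B, Foreign assets +¥3B
  Liabilities: Checkable deposits +¥10B
Change in total BoJ assets = -¥95 billion.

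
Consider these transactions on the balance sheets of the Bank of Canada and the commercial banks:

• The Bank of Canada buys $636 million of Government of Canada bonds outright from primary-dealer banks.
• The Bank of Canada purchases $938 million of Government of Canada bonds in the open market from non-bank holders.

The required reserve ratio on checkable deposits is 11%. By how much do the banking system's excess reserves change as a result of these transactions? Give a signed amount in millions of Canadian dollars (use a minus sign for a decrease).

OMO purchase (from banks) $636 million: reserves +$636M, deposits 0.
Asset purchase (from non-banks) $938 million: reserves +$938M, deposits +$938M.
Totals: Δreserves = +$1574M, Δdeposits = +$938M.
Δrequired reserves = 11% × +$938M = +$103.18M.
Δexcess reserves = Δreserves − Δrequired = +$1574M − (+$103.18M) = +$1470.82 million.

+$1470.82 million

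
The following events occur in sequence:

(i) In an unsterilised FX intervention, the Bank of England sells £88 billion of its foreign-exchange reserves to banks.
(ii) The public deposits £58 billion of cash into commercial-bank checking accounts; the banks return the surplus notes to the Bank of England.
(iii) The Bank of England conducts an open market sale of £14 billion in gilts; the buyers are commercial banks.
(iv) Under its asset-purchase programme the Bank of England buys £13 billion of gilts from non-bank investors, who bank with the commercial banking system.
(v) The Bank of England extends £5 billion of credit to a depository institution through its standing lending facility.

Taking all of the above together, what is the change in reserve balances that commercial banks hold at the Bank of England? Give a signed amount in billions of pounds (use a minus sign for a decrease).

Bank of England balance sheet:
  Assets:      Securities −£1B, Loans to banks +£5B, Foreign assets −£88B
  Liabilities: Bank reserves −£26B, Currency in circulation −£58B
Commercial banking system:
  Assets:      Reserves at CB −£26B, Securities +£14B, Foreign assets +£88B
  Liabilities: Checkable deposits +£71B, Borrowings from CB +£5B
So the change in reserve balances that commercial banks hold at the Bank of England is -£26 billion.

-£26 billion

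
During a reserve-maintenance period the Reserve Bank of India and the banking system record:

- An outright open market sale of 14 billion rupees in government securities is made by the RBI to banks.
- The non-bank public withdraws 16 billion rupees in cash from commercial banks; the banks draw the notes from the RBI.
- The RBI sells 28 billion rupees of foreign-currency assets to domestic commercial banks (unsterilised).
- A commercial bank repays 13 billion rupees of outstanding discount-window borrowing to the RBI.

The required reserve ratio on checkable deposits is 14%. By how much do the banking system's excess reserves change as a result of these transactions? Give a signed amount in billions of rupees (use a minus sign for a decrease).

OMO sale (to banks) 14 billion rupees: reserves −14B, deposits 0.
Currency withdrawal 16 billion rupees: reserves −16B, deposits −16B.
FX sale 28 billion rupees: reserves −28B, deposits 0.
Discount-window repayment 13 billion rupees: reserves −13B, deposits 0.
Totals: Δreserves = −71B, Δdeposits = −16B.
Δrequired reserves = 14% × −16B = −2.24B.
Δexcess reserves = Δreserves − Δrequired = −71B − (−2.24B) = -68.76 billion.

-68.76 billion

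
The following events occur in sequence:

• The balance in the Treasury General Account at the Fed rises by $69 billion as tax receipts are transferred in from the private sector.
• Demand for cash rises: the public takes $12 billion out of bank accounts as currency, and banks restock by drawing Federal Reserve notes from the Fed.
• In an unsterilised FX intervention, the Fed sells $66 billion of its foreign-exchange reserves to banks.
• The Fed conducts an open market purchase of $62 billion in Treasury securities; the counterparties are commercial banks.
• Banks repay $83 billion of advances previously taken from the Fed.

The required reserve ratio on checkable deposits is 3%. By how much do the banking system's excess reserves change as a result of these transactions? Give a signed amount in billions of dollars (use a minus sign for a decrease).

-$165.57 billion

Government account inflow $69 billion: reserves −$69B, deposits −$69B.
Currency withdrawal $12 billion: reserves −$12B, deposits −$12B.
FX sale $66 billion: reserves −$66B, deposits 0.
OMO purchase (from banks) $62 billion: reserves +$62B, deposits 0.
Discount-window repayment $83 billion: reserves −$83B, deposits 0.
Totals: Δreserves = −$168B, Δdeposits = −$81B.
Δrequired reserves = 3% × −$81B = −$2.43B.
Δexcess reserves = Δreserves − Δrequired = −$168B − (−$2.43B) = -$165.57 billion.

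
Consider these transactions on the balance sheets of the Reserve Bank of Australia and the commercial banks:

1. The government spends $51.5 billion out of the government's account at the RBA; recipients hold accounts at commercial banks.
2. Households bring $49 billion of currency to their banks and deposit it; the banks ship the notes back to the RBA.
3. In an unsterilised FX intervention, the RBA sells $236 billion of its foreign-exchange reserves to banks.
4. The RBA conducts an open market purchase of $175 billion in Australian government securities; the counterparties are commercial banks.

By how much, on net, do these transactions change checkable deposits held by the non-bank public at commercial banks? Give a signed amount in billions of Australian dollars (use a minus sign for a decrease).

+$100.5 billion

Government spending $51.5 billion: non-bank counterparties' bank balances rise → +$51.5B.
Currency deposit $49 billion: non-bank counterparties' bank balances rise → +$49B.
FX sale $236 billion: the counterparty is a bank, so public deposits are unchanged → 0.
OMO purchase (from banks) $175 billion: the counterparty is a bank, so public deposits are unchanged → 0.
Net: 51.5 + 49 + 0 + 0 = +$100.5 billion.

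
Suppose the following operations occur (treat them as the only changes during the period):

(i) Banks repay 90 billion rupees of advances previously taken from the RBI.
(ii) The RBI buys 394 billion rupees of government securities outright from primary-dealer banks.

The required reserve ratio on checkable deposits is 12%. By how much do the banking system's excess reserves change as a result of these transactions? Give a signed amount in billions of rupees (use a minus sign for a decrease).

Discount-window repayment 90 billion rupees: reserves −90B, deposits 0.
OMO purchase (from banks) 394 billion rupees: reserves +394B, deposits 0.
Totals: Δreserves = +304B, Δdeposits = 0.
Δrequired reserves = 12% × 0 = 0.
Δexcess reserves = Δreserves − Δrequired = +304B − (0) = +304 billion.

+304 billion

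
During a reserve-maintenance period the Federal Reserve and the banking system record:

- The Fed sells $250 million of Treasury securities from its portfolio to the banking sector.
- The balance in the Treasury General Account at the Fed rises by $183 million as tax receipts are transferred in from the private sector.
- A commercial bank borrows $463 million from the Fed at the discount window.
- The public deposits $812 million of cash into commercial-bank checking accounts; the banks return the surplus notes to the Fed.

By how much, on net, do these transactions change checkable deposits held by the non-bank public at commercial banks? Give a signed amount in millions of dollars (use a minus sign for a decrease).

+$629 million

OMO sale (to banks) $250 million: the counterparty is a bank, so public deposits are unchanged → 0.
Government account inflow $183 million: non-bank counterparties' bank balances fall → −$183M.
Discount-window loan $463 million: the counterparty is a bank, so public deposits are unchanged → 0.
Currency deposit $812 million: non-bank counterparties' bank balances rise → +$812M.
Net: 0 − 183 + 0 + 812 = +$629 million.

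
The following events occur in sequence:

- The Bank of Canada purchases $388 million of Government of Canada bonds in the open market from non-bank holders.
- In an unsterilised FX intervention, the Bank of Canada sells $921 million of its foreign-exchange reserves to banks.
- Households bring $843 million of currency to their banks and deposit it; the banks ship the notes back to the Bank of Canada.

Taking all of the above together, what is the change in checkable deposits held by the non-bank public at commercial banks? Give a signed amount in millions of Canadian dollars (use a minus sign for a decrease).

Asset purchase (from non-banks) $388 million: non-bank counterparties' bank balances rise → +$388M.
FX sale $921 million: the counterparty is a bank, so public deposits are unchanged → 0.
Currency deposit $843 million: non-bank counterparties' bank balances rise → +$843M.
Net: 388 + 0 + 843 = +$1231 million.

+$1231 million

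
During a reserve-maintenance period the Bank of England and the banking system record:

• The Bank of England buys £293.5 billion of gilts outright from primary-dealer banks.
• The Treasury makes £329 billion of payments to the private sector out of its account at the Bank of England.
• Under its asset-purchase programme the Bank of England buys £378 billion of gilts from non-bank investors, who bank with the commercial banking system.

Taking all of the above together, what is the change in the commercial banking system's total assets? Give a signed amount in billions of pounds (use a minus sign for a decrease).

+£707 billion

Bank of England balance sheet:
  Assets:      Securities +£671.5B
  Liabilities: Bank reserves +£1000.5B, Government deposits −£329B
Commercial banking system:
  Assets:      Reserves at CB +£1000.5B, Securities −£293.5B
  Liabilities: Checkable deposits +£707B
Change in total bank assets = +£707 billion.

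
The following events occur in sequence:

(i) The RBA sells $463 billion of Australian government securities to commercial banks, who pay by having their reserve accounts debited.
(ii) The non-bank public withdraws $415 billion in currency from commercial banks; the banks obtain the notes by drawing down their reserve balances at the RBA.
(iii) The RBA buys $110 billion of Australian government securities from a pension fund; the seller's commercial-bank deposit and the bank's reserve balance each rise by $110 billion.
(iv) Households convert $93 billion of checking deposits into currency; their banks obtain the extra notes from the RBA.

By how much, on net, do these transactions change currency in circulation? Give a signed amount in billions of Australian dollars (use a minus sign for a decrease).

RBA balance sheet:
  Assets:      Securities −$353B
  Liabilities: Bank reserves −$861B, Currency in circulation +$508B
Commercial banking system:
  Assets:      Reserves at CB −$861B, Securities +$463B
  Liabilities: Checkable deposits −$398B
So the change in currency in circulation is +$508 billion.

+$508 billion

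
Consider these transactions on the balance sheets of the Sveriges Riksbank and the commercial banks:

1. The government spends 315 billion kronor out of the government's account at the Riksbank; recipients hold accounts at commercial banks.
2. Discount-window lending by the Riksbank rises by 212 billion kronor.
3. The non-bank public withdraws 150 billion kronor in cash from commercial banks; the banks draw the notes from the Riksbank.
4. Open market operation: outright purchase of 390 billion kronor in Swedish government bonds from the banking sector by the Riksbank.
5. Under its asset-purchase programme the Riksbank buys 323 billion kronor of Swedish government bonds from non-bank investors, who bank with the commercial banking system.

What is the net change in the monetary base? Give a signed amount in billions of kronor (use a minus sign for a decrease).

Government spending 315 billion kronor: a non-base liability converts back to reserves → +315B.
Discount-window loan 212 billion kronor: Riksbank balance sheet expands → +212B.
Currency withdrawal 150 billion kronor: just a shift between currency and reserves — both are base money → 0.
OMO purchase (from banks) 390 billion kronor: Riksbank balance sheet expands → +390B.
Asset purchase (from non-banks) 323 billion kronor: Riksbank balance sheet expands → +323B.
Net: 315 + 212 + 0 + 390 + 323 = +1240 billion.

+1240 billion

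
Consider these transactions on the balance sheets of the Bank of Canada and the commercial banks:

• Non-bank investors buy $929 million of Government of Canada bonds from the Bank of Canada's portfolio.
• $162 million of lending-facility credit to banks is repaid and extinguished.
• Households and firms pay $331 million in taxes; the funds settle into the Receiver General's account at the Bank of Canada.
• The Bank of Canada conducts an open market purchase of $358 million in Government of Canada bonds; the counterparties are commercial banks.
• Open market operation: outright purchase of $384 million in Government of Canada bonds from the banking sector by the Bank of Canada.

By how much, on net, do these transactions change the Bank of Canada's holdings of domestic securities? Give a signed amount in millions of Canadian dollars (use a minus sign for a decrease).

-$187 million

Asset sale (to non-banks) $929 million: securities removed from the Bank of Canada's portfolio → −$929M.
Discount-window repayment $162 million: the Bank of Canada's securities portfolio is untouched → 0.
Government account inflow $331 million: the Bank of Canada's securities portfolio is untouched → 0.
OMO purchase (from banks) $358 million: securities added to the Bank of Canada's portfolio → +$358M.
OMO purchase (from banks) $384 million: securities added to the Bank of Canada's portfolio → +$384M.
Net: −929 + 0 + 0 + 358 + 384 = -$187 million.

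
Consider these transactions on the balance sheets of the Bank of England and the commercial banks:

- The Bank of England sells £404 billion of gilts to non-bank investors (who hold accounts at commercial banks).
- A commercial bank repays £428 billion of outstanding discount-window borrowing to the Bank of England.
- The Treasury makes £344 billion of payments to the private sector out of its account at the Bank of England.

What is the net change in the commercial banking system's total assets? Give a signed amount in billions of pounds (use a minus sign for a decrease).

-£488 billion

Asset sale (to non-banks) £404 billion: bank balance sheets shrink → −£404B.
Discount-window repayment £428 billion: bank balance sheets shrink → −£428B.
Government spending £344 billion: bank balance sheets expand → +£344B.
Net: −404 − 428 + 344 = -£488 billion.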